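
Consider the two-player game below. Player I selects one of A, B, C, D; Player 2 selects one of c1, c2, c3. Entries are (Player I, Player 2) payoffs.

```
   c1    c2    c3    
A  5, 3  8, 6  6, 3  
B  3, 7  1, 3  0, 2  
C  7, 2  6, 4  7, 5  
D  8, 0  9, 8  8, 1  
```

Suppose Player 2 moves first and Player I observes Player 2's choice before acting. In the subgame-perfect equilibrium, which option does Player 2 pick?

c2

Player I best-responds to each possible Player 2 move:
- c1: Player I compares 5, 3, 7, 8 and picks D; Player 2 would get 0.
- c2: Player I compares 8, 1, 6, 9 and picks D; Player 2 would get 8.
- c3: Player I compares 6, 0, 7, 8 and picks D; Player 2 would get 1.
Maximizing over 0, 8, 1, Player 2 chooses c2. Subgame-perfect outcome: (D, c2) with payoffs (9, 8).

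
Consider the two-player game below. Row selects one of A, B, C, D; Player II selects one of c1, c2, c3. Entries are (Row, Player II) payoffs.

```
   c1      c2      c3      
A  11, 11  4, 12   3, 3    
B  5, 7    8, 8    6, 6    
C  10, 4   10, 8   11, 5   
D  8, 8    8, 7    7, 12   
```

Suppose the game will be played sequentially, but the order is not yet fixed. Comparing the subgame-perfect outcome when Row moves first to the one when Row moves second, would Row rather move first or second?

second

If Row leads: Player II's best replies are A→c2, B→c2, C→c2, D→c3; Row's induced payoffs 4, 8, 10, 7; outcome (C, c2), payoffs (10, 8).
If Player II leads: Row's best replies are c1→A, c2→C, c3→C; Player II's induced payoffs 11, 8, 5; outcome (A, c1), payoffs (11, 11).
Row gets 10 moving first and 11 moving second, so Row prefers to move second.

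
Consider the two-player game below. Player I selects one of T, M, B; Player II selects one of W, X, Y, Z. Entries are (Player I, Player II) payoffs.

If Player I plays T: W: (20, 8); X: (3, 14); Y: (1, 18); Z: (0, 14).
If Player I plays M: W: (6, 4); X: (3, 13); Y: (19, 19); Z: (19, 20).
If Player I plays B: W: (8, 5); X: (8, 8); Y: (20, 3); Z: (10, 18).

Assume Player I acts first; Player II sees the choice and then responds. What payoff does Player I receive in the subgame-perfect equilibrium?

Backward induction with Player I moving first.
- T → Player II plays Y (best of 8, 14, 18, 14); Player I gets 1.
- M → Player II plays Z (best of 4, 13, 19, 20); Player I gets 19.
- B → Player II plays Z (best of 5, 8, 3, 18); Player I gets 10.
Maximizing over 1, 19, 10, Player I chooses M. Subgame-perfect outcome: (M, Z) with payoffs (19, 20).

19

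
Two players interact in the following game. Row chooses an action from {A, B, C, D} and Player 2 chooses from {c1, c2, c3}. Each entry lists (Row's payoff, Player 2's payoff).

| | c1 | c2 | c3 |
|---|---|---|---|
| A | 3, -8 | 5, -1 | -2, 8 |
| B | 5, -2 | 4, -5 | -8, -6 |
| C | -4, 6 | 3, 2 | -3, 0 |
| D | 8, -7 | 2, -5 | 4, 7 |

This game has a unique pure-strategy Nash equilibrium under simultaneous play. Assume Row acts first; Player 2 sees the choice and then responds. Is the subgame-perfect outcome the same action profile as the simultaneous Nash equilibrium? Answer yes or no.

Backward induction with Row moving first.
- A: BR = c3, leader payoff -2.
- B: BR = c1, leader payoff 5.
- C: BR = c1, leader payoff -4.
- D: BR = c3, leader payoff 4.
Maximizing over -2, 5, -4, 4, Row chooses B. Subgame-perfect outcome: (B, c1) with payoffs (5, -2).
Under simultaneous play:
Row's best replies: c1→D; c2→A; c3→D.
Player 2's best replies: A→c3; B→c1; C→c1; D→c3.
Only (D, c3) has each player best-responding; Nash payoffs (4, 7).
Sequential outcome (B, c1) differs from the Nash profile (D, c3).

no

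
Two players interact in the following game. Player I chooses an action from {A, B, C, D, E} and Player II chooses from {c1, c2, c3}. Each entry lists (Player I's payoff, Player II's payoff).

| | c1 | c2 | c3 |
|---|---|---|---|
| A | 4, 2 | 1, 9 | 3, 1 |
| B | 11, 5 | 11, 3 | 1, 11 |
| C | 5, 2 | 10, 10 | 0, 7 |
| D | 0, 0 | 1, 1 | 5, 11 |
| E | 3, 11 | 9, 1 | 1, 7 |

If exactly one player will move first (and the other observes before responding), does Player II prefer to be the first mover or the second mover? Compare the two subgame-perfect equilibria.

If Player I leads: Player II's best replies are A→c2, B→c3, C→c2, D→c3, E→c1; Player I's induced payoffs 1, 1, 10, 5, 3; outcome (C, c2), payoffs (10, 10).
If Player II leads: Player I's best replies are c1→B, c2→B, c3→D; Player II's induced payoffs 5, 3, 11; outcome (D, c3), payoffs (5, 11).
Player II gets 11 moving first and 10 moving second, so Player II prefers to move first.

first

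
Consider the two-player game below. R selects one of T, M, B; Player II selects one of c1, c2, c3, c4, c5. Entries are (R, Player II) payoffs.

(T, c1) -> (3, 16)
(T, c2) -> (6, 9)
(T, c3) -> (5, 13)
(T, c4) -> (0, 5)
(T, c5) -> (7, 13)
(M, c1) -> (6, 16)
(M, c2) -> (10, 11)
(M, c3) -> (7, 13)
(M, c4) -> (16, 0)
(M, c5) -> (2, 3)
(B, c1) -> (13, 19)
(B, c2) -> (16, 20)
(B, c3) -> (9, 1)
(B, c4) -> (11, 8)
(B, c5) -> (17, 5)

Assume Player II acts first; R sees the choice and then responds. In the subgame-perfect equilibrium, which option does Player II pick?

Work backward from R's decision.
- c1 → R plays B (best of 3, 6, 13); Player II gets 19.
- c2 → R plays B (best of 6, 10, 16); Player II gets 20.
- c3 → R plays B (best of 5, 7, 9); Player II gets 1.
- c4 → R plays M (best of 0, 16, 11); Player II gets 0.
- c5 → R plays B (best of 7, 2, 17); Player II gets 5.
Player II's induced payoffs are 19, 20, 1, 0, 5, so Player II commits to c2. Subgame-perfect outcome: (B, c2) with payoffs (16, 20).

c2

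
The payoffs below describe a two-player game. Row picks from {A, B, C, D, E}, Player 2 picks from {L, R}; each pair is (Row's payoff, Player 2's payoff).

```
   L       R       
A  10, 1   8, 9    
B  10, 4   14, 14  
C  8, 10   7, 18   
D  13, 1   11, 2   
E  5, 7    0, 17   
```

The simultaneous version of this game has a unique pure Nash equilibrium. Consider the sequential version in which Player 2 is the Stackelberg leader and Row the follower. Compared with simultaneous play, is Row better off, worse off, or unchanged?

Row best-responds to each possible Player 2 move:
- L: Row compares 10, 10, 8, 13, 5 and picks D; Player 2 would get 1.
- R: Row compares 8, 14, 7, 11, 0 and picks B; Player 2 would get 14.
Player 2's induced payoffs are 1, 14, so Player 2 commits to R. Subgame-perfect outcome: (B, R) with payoffs (14, 14).
For the simultaneous game, intersect best replies.
Row's best replies: L→D; R→B.
Player 2's best replies: A→R; B→R; C→R; D→R; E→R.
The unique mutual best reply is (B, R), giving (14, 14).
Row earns 14 sequentially versus 14 at the Nash outcome: unchanged.

unchanged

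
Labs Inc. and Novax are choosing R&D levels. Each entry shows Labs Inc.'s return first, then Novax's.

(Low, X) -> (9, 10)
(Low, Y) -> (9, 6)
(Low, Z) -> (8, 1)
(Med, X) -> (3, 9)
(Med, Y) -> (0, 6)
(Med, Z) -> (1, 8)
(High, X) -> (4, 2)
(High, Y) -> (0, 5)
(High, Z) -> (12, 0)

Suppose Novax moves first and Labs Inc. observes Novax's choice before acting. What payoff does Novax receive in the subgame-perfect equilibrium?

Backward induction with Novax moving first.
- X: BR = Low, leader payoff 10.
- Y: BR = Low, leader payoff 6.
- Z: BR = High, leader payoff 0.
Among 10, 6, 0, the best is 10 at X. Subgame-perfect outcome: (Low, X) with payoffs (9, 10).

10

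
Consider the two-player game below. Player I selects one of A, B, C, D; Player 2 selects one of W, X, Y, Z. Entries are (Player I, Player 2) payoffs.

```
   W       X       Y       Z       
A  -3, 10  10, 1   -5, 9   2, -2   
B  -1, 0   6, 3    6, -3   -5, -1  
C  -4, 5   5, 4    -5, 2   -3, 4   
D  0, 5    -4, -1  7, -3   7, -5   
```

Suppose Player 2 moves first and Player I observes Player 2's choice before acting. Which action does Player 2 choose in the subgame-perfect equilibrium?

Backward induction with Player 2 moving first.
- W: BR = D, leader payoff 5.
- X: BR = A, leader payoff 1.
- Y: BR = D, leader payoff -3.
- Z: BR = D, leader payoff -5.
Among 5, 1, -3, -5, the best is 5 at W. Subgame-perfect outcome: (D, W) with payoffs (0, 5).

W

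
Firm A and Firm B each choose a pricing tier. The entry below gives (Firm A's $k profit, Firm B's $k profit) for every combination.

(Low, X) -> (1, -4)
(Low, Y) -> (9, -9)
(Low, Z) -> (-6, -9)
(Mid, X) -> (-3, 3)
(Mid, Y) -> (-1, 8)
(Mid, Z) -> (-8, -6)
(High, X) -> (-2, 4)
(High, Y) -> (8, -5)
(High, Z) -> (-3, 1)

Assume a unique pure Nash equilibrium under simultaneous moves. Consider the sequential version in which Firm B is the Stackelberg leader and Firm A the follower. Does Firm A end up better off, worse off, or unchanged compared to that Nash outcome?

Work backward from Firm A's decision.
- X: BR = Low, leader payoff -4.
- Y: BR = Low, leader payoff -9.
- Z: BR = High, leader payoff 1.
Among -4, -9, 1, the best is 1 at Z. Subgame-perfect outcome: (High, Z) with payoffs (-3, 1).
For the simultaneous game, intersect best replies.
Firm A's best replies: X→Low; Y→Low; Z→High.
Firm B's best replies: Low→X; Mid→Y; High→X.
The unique mutual best reply is (Low, X), giving (1, -4).
Firm A earns -3 sequentially versus 1 at the Nash outcome: worse off.

worse off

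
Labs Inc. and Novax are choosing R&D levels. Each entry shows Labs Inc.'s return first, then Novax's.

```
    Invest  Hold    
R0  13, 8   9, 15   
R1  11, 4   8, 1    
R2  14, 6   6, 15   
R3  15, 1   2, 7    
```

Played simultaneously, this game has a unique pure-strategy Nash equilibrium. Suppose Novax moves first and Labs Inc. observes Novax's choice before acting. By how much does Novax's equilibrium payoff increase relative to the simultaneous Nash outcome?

Backward induction with Novax moving first.
- Invest → Labs Inc. plays R3 (best of 13, 11, 14, 15); Novax gets 1.
- Hold → Labs Inc. plays R0 (best of 9, 8, 6, 2); Novax gets 15.
Novax's induced payoffs are 1, 15, so Novax commits to Hold. Subgame-perfect outcome: (R0, Hold) with payoffs (9, 15).
For the simultaneous game, intersect best replies.
Labs Inc.'s best replies: Invest→R3; Hold→R0.
Novax's best replies: R0→Hold; R1→Invest; R2→Hold; R3→Hold.
The unique mutual best reply is (R0, Hold), giving (9, 15).
Novax's commitment gain: 15 − 15 = 0.

0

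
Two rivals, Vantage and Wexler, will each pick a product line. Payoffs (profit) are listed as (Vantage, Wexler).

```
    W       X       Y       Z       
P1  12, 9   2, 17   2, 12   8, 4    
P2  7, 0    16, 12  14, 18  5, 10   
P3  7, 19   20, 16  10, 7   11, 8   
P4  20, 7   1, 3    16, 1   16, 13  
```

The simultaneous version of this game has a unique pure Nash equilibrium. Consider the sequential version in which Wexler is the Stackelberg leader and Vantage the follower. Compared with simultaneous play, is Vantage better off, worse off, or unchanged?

Work backward from Vantage's decision.
- W: BR = P4, leader payoff 7.
- X: BR = P3, leader payoff 16.
- Y: BR = P4, leader payoff 1.
- Z: BR = P4, leader payoff 13.
Maximizing over 7, 16, 1, 13, Wexler chooses X. Subgame-perfect outcome: (P3, X) with payoffs (20, 16).
Now find the simultaneous Nash equilibrium.
Vantage's best replies: W→P4; X→P3; Y→P4; Z→P4.
Wexler's best replies: P1→X; P2→Y; P3→W; P4→Z.
The unique mutual best reply is (P4, Z), giving (16, 13).
Vantage earns 20 sequentially versus 16 at the Nash outcome: better off.

better off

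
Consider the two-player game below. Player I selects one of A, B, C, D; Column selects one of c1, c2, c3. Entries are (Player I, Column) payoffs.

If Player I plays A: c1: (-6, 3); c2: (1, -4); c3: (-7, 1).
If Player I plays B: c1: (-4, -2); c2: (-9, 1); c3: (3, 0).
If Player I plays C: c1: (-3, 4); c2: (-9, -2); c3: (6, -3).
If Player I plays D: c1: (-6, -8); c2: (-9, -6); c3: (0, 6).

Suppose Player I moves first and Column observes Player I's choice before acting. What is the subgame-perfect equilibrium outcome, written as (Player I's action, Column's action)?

Column best-responds to each possible Player I move:
- A → Column plays c1 (best of 3, -4, 1); Player I gets -6.
- B → Column plays c2 (best of -2, 1, 0); Player I gets -9.
- C → Column plays c1 (best of 4, -2, -3); Player I gets -3.
- D → Column plays c3 (best of -8, -6, 6); Player I gets 0.
Among -6, -9, -3, 0, the best is 0 at D. Subgame-perfect outcome: (D, c3) with payoffs (0, 6).

(D, c3)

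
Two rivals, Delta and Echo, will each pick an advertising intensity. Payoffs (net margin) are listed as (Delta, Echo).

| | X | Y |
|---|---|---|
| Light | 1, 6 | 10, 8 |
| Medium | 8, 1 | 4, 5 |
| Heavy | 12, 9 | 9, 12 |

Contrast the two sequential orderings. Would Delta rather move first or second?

If Delta leads: Echo's best replies are Light→Y, Medium→Y, Heavy→Y; Delta's induced payoffs 10, 4, 9; outcome (Light, Y), payoffs (10, 8).
If Echo leads: Delta's best replies are X→Heavy, Y→Light; Echo's induced payoffs 9, 8; outcome (Heavy, X), payoffs (12, 9).
Delta gets 10 moving first and 12 moving second, so Delta prefers to move second.

second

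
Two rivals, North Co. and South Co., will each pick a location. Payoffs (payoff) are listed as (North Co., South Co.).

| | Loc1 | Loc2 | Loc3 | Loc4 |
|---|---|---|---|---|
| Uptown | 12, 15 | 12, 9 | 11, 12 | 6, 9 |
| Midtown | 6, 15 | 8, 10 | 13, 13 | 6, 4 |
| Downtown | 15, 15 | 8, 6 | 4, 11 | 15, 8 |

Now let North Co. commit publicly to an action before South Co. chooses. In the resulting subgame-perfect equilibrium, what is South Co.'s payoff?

South Co. best-responds to each possible North Co. move:
- Uptown: BR = Loc1, leader payoff 12.
- Midtown: BR = Loc1, leader payoff 6.
- Downtown: BR = Loc1, leader payoff 15.
North Co.'s induced payoffs are 12, 6, 15, so North Co. commits to Downtown. Subgame-perfect outcome: (Downtown, Loc1) with payoffs (15, 15).

15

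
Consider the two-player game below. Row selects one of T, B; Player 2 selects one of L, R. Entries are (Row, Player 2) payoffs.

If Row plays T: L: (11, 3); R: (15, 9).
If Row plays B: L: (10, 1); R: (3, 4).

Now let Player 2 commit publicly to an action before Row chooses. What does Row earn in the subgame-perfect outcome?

Backward induction with Player 2 moving first.
- L → Row plays T (best of 11, 10); Player 2 gets 3.
- R → Row plays T (best of 15, 3); Player 2 gets 9.
Maximizing over 3, 9, Player 2 chooses R. Subgame-perfect outcome: (T, R) with payoffs (15, 9).

15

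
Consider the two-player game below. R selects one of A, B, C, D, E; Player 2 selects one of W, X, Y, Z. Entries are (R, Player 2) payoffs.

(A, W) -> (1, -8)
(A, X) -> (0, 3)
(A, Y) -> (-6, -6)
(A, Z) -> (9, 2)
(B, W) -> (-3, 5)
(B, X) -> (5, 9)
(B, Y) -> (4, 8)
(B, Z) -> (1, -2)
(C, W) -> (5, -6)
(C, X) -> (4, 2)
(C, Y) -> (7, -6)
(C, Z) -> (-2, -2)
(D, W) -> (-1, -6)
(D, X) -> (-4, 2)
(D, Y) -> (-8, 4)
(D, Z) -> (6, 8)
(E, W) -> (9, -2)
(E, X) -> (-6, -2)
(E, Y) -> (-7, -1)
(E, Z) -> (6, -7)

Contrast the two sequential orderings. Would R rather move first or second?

If R leads: Player 2's best replies are A→X, B→X, C→X, D→Z, E→Y; R's induced payoffs 0, 5, 4, 6, -7; outcome (D, Z), payoffs (6, 8).
If Player 2 leads: R's best replies are W→E, X→B, Y→C, Z→A; Player 2's induced payoffs -2, 9, -6, 2; outcome (B, X), payoffs (5, 9).
R gets 6 moving first and 5 moving second, so R prefers to move first.

first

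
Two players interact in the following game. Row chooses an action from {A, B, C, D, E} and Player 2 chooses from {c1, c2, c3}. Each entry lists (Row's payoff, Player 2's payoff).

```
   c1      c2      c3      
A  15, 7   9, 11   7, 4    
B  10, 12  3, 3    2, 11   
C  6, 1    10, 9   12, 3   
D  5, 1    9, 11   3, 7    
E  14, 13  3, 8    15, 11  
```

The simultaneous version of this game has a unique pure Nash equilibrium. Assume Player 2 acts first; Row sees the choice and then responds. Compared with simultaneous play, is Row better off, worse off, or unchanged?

Row best-responds to each possible Player 2 move:
- c1: Row compares 15, 10, 6, 5, 14 and picks A; Player 2 would get 7.
- c2: Row compares 9, 3, 10, 9, 3 and picks C; Player 2 would get 9.
- c3: Row compares 7, 2, 12, 3, 15 and picks E; Player 2 would get 11.
Maximizing over 7, 9, 11, Player 2 chooses c3. Subgame-perfect outcome: (E, c3) with payoffs (15, 11).
Under simultaneous play:
Row's best replies: c1→A; c2→C; c3→E.
Player 2's best replies: A→c2; B→c1; C→c2; D→c2; E→c1.
The unique mutual best reply is (C, c2), giving (10, 9).
Row earns 15 sequentially versus 10 at the Nash outcome: better off.

better off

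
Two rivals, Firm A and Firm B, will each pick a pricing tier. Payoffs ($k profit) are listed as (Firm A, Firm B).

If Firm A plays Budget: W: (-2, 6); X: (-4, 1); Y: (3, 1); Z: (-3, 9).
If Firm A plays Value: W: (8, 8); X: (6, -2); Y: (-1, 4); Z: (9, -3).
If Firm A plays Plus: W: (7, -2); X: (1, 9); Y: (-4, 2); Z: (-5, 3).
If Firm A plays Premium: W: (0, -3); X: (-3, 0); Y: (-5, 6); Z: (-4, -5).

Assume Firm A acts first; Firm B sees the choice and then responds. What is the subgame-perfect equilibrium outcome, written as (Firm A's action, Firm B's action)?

(Value, W)

Backward induction with Firm A moving first.
- Budget: BR = Z, leader payoff -3.
- Value: BR = W, leader payoff 8.
- Plus: BR = X, leader payoff 1.
- Premium: BR = Y, leader payoff -5.
Maximizing over -3, 8, 1, -5, Firm A chooses Value. Subgame-perfect outcome: (Value, W) with payoffs (8, 8).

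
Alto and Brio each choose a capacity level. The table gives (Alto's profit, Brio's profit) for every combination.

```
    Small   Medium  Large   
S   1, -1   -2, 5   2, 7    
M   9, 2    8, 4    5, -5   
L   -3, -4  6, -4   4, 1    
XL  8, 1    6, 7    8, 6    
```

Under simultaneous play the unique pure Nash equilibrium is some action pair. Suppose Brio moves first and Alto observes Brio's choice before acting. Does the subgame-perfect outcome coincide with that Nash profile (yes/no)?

no

Alto best-responds to each possible Brio move:
- Small: BR = M, leader payoff 2.
- Medium: BR = M, leader payoff 4.
- Large: BR = XL, leader payoff 6.
Among 2, 4, 6, the best is 6 at Large. Subgame-perfect outcome: (XL, Large) with payoffs (8, 6).
For the simultaneous game, intersect best replies.
Alto's best replies: Small→M; Medium→M; Large→XL.
Brio's best replies: S→Large; M→Medium; L→Large; XL→Medium.
Only (M, Medium) has each player best-responding; Nash payoffs (8, 4).
Sequential outcome (XL, Large) differs from the Nash profile (M, Medium).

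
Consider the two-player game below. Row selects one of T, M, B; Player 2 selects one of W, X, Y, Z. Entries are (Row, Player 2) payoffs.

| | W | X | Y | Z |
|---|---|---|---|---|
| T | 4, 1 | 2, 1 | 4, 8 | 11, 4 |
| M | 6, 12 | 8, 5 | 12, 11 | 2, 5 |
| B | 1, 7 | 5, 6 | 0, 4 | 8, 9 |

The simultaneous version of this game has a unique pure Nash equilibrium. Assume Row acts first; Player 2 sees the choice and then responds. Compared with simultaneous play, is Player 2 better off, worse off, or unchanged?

worse off

Work backward from Player 2's decision.
- T → Player 2 plays Y (best of 1, 1, 8, 4); Row gets 4.
- M → Player 2 plays W (best of 12, 5, 11, 5); Row gets 6.
- B → Player 2 plays Z (best of 7, 6, 4, 9); Row gets 8.
Maximizing over 4, 6, 8, Row chooses B. Subgame-perfect outcome: (B, Z) with payoffs (8, 9).
For the simultaneous game, intersect best replies.
Row's best replies: W→M; X→M; Y→M; Z→T.
Player 2's best replies: T→Y; M→W; B→Z.
The unique mutual best reply is (M, W), giving (6, 12).
Player 2 earns 9 sequentially versus 12 at the Nash outcome: worse off.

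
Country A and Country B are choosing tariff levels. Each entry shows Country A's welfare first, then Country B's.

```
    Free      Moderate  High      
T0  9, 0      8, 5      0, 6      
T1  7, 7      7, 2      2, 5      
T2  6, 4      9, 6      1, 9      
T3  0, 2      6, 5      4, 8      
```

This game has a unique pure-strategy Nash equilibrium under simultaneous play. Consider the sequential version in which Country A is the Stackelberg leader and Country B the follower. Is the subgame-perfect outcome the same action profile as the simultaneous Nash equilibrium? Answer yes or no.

no

Backward induction with Country A moving first.
- T0: Country B compares 0, 5, 6 and picks High; Country A would get 0.
- T1: Country B compares 7, 2, 5 and picks Free; Country A would get 7.
- T2: Country B compares 4, 6, 9 and picks High; Country A would get 1.
- T3: Country B compares 2, 5, 8 and picks High; Country A would get 4.
Among 0, 7, 1, 4, the best is 7 at T1. Subgame-perfect outcome: (T1, Free) with payoffs (7, 7).
For the simultaneous game, intersect best replies.
Country A's best replies: Free→T0; Moderate→T2; High→T3.
Country B's best replies: T0→High; T1→Free; T2→High; T3→High.
The unique mutual best reply is (T3, High), giving (4, 8).
Sequential outcome (T1, Free) differs from the Nash profile (T3, High).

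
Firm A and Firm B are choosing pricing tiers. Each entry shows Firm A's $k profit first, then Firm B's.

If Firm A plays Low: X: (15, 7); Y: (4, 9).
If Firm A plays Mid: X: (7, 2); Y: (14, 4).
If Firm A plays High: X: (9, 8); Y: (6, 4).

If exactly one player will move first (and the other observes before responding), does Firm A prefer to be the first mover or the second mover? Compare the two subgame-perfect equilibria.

second

If Firm A leads: Firm B's best replies are Low→Y, Mid→Y, High→X; Firm A's induced payoffs 4, 14, 9; outcome (Mid, Y), payoffs (14, 4).
If Firm B leads: Firm A's best replies are X→Low, Y→Mid; Firm B's induced payoffs 7, 4; outcome (Low, X), payoffs (15, 7).
Firm A gets 14 moving first and 15 moving second, so Firm A prefers to move second.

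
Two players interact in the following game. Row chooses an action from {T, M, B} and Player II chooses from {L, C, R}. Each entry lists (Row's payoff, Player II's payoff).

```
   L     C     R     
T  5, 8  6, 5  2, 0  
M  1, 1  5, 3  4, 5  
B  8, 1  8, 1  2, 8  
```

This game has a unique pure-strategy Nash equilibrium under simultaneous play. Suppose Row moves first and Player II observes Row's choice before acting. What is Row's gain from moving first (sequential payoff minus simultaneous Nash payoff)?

1

Work backward from Player II's decision.
- T: Player II compares 8, 5, 0 and picks L; Row would get 5.
- M: Player II compares 1, 3, 5 and picks R; Row would get 4.
- B: Player II compares 1, 1, 8 and picks R; Row would get 2.
Maximizing over 5, 4, 2, Row chooses T. Subgame-perfect outcome: (T, L) with payoffs (5, 8).
Now find the simultaneous Nash equilibrium.
Row's best replies: L→B; C→B; R→M.
Player II's best replies: T→L; M→R; B→R.
Only (M, R) has each player best-responding; Nash payoffs (4, 5).
Row's commitment gain: 5 − 4 = 1.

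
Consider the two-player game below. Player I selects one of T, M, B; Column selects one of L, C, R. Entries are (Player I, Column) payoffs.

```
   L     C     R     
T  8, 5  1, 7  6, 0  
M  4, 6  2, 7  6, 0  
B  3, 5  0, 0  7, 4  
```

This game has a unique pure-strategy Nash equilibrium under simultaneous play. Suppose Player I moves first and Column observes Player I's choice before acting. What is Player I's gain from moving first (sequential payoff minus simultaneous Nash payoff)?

Backward induction with Player I moving first.
- T: Column compares 5, 7, 0 and picks C; Player I would get 1.
- M: Column compares 6, 7, 0 and picks C; Player I would get 2.
- B: Column compares 5, 0, 4 and picks L; Player I would get 3.
Maximizing over 1, 2, 3, Player I chooses B. Subgame-perfect outcome: (B, L) with payoffs (3, 5).
For the simultaneous game, intersect best replies.
Player I's best replies: L→T; C→M; R→B.
Column's best replies: T→C; M→C; B→L.
The unique mutual best reply is (M, C), giving (2, 7).
Player I's commitment gain: 3 − 2 = 1.

1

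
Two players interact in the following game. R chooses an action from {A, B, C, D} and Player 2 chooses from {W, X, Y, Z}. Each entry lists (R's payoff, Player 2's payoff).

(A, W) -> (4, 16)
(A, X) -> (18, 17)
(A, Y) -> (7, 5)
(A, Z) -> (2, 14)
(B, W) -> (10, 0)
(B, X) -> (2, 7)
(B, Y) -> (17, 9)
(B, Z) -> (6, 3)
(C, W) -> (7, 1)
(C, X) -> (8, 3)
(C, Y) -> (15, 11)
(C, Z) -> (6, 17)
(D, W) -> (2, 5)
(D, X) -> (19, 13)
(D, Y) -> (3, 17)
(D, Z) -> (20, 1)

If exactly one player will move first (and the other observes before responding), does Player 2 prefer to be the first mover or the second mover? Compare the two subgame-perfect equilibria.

second

If R leads: Player 2's best replies are A→X, B→Y, C→Z, D→Y; R's induced payoffs 18, 17, 6, 3; outcome (A, X), payoffs (18, 17).
If Player 2 leads: R's best replies are W→B, X→D, Y→B, Z→D; Player 2's induced payoffs 0, 13, 9, 1; outcome (D, X), payoffs (19, 13).
Player 2 gets 13 moving first and 17 moving second, so Player 2 prefers to move second.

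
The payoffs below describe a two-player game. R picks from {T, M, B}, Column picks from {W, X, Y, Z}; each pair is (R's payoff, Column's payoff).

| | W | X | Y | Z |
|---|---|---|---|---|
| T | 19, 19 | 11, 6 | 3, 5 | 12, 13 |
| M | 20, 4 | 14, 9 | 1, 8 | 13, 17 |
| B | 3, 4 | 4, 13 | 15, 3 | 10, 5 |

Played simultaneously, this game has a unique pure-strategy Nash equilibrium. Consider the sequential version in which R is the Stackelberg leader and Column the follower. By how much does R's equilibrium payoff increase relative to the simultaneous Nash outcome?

6

Work backward from Column's decision.
- T: Column compares 19, 6, 5, 13 and picks W; R would get 19.
- M: Column compares 4, 9, 8, 17 and picks Z; R would get 13.
- B: Column compares 4, 13, 3, 5 and picks X; R would get 4.
Among 19, 13, 4, the best is 19 at T. Subgame-perfect outcome: (T, W) with payoffs (19, 19).
Under simultaneous play:
R's best replies: W→M; X→M; Y→B; Z→M.
Column's best replies: T→W; M→Z; B→X.
The unique mutual best reply is (M, Z), giving (13, 17).
R's commitment gain: 19 − 13 = 6.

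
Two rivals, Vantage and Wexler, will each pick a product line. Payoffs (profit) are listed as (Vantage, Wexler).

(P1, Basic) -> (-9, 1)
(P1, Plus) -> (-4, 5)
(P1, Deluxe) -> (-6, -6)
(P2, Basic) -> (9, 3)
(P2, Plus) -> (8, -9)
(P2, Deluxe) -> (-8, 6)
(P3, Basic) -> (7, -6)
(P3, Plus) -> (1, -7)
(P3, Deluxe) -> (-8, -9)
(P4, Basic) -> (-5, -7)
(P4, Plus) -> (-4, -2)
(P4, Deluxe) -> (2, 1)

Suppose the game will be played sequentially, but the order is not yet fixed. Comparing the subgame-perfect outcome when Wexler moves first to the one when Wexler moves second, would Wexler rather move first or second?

If Vantage leads: Wexler's best replies are P1→Plus, P2→Deluxe, P3→Basic, P4→Deluxe; Vantage's induced payoffs -4, -8, 7, 2; outcome (P3, Basic), payoffs (7, -6).
If Wexler leads: Vantage's best replies are Basic→P2, Plus→P2, Deluxe→P4; Wexler's induced payoffs 3, -9, 1; outcome (P2, Basic), payoffs (9, 3).
Wexler gets 3 moving first and -6 moving second, so Wexler prefers to move first.

first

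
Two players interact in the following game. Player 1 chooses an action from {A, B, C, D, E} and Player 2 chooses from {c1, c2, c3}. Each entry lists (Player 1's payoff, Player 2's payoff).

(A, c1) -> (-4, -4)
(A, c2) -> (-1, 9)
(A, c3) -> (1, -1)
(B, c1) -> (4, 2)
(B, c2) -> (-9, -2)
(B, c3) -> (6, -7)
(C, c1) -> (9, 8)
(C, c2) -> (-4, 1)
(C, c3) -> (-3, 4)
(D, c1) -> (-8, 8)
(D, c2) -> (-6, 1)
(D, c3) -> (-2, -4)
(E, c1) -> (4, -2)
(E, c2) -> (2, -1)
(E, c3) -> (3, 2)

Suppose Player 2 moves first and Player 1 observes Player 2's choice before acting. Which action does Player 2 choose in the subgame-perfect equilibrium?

Backward induction with Player 2 moving first.
- c1: Player 1 compares -4, 4, 9, -8, 4 and picks C; Player 2 would get 8.
- c2: Player 1 compares -1, -9, -4, -6, 2 and picks E; Player 2 would get -1.
- c3: Player 1 compares 1, 6, -3, -2, 3 and picks B; Player 2 would get -7.
Among 8, -1, -7, the best is 8 at c1. Subgame-perfect outcome: (C, c1) with payoffs (9, 8).

c1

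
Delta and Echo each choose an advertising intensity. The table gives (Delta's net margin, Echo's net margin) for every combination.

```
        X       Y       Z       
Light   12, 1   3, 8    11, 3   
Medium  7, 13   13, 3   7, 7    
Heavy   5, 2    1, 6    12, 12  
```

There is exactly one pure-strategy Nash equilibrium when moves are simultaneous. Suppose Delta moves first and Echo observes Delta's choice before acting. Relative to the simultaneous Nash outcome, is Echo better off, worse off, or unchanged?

Solve by backward induction (Delta leads).
- Light: Echo compares 1, 8, 3 and picks Y; Delta would get 3.
- Medium: Echo compares 13, 3, 7 and picks X; Delta would get 7.
- Heavy: Echo compares 2, 6, 12 and picks Z; Delta would get 12.
Maximizing over 3, 7, 12, Delta chooses Heavy. Subgame-perfect outcome: (Heavy, Z) with payoffs (12, 12).
For the simultaneous game, intersect best replies.
Delta's best replies: X→Light; Y→Medium; Z→Heavy.
Echo's best replies: Light→Y; Medium→X; Heavy→Z.
Only (Heavy, Z) has each player best-responding; Nash payoffs (12, 12).
Echo earns 12 sequentially versus 12 at the Nash outcome: unchanged.

unchanged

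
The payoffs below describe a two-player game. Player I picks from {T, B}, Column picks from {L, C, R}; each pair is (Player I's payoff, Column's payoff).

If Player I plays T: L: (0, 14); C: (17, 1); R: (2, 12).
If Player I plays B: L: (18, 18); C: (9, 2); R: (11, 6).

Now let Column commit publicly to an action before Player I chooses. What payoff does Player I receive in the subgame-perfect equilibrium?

Solve by backward induction (Column leads).
- L: Player I compares 0, 18 and picks B; Column would get 18.
- C: Player I compares 17, 9 and picks T; Column would get 1.
- R: Player I compares 2, 11 and picks B; Column would get 6.
Column's induced payoffs are 18, 1, 6, so Column commits to L. Subgame-perfect outcome: (B, L) with payoffs (18, 18).

18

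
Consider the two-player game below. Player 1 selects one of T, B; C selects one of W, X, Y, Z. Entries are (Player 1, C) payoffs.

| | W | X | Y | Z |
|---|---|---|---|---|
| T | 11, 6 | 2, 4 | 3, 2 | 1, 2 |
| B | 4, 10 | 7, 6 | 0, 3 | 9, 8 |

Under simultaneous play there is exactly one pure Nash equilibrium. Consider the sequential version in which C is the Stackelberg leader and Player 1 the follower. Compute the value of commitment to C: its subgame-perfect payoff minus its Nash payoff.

2

Backward induction with C moving first.
- W: Player 1 compares 11, 4 and picks T; C would get 6.
- X: Player 1 compares 2, 7 and picks B; C would get 6.
- Y: Player 1 compares 3, 0 and picks T; C would get 2.
- Z: Player 1 compares 1, 9 and picks B; C would get 8.
C's induced payoffs are 6, 6, 2, 8, so C commits to Z. Subgame-perfect outcome: (B, Z) with payoffs (9, 8).
Now find the simultaneous Nash equilibrium.
Player 1's best replies: W→T; X→B; Y→T; Z→B.
C's best replies: T→W; B→W.
Only (T, W) has each player best-responding; Nash payoffs (11, 6).
C's commitment gain: 8 − 6 = 2.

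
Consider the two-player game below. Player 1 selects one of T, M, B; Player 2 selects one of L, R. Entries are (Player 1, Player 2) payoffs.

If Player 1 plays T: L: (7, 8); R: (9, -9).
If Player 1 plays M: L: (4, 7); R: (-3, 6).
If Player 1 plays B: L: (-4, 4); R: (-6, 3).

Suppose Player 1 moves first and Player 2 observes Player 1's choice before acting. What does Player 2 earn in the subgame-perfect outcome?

Work backward from Player 2's decision.
- T → Player 2 plays L (best of 8, -9); Player 1 gets 7.
- M → Player 2 plays L (best of 7, 6); Player 1 gets 4.
- B → Player 2 plays L (best of 4, 3); Player 1 gets -4.
Among 7, 4, -4, the best is 7 at T. Subgame-perfect outcome: (T, L) with payoffs (7, 8).

8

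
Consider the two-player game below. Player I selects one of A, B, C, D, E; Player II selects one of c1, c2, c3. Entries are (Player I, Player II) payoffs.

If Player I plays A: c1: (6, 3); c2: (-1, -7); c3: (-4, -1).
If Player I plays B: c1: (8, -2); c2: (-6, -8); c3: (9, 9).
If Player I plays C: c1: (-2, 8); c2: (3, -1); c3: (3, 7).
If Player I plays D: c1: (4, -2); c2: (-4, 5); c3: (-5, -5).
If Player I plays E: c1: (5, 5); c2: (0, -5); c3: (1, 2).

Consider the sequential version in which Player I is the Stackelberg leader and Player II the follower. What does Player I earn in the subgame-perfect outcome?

Solve by backward induction (Player I leads).
- A: BR = c1, leader payoff 6.
- B: BR = c3, leader payoff 9.
- C: BR = c1, leader payoff -2.
- D: BR = c2, leader payoff -4.
- E: BR = c1, leader payoff 5.
Player I's induced payoffs are 6, 9, -2, -4, 5, so Player I commits to B. Subgame-perfect outcome: (B, c3) with payoffs (9, 9).

9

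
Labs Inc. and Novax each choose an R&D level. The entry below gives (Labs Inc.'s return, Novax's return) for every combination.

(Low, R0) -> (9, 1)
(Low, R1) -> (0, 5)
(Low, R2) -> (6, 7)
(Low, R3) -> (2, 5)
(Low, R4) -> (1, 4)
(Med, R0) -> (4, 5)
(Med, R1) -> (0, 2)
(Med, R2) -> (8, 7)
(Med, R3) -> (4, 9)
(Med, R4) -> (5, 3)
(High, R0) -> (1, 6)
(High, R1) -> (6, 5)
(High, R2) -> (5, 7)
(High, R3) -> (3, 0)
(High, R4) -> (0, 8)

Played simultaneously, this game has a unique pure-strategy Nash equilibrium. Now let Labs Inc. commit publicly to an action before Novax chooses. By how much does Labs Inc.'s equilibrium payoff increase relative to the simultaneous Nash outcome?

Novax best-responds to each possible Labs Inc. move:
- Low → Novax plays R2 (best of 1, 5, 7, 5, 4); Labs Inc. gets 6.
- Med → Novax plays R3 (best of 5, 2, 7, 9, 3); Labs Inc. gets 4.
- High → Novax plays R4 (best of 6, 5, 7, 0, 8); Labs Inc. gets 0.
Maximizing over 6, 4, 0, Labs Inc. chooses Low. Subgame-perfect outcome: (Low, R2) with payoffs (6, 7).
Under simultaneous play:
Labs Inc.'s best replies: R0→Low; R1→High; R2→Med; R3→Med; R4→Med.
Novax's best replies: Low→R2; Med→R3; High→R4.
Only (Med, R3) has each player best-responding; Nash payoffs (4, 9).
Labs Inc.'s commitment gain: 6 − 4 = 2.

2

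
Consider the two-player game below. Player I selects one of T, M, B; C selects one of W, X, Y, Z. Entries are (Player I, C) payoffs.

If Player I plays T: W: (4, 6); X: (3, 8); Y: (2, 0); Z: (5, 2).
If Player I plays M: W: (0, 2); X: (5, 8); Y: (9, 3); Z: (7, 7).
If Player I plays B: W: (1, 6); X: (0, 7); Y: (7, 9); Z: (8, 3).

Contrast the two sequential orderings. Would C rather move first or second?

If Player I leads: C's best replies are T→X, M→X, B→Y; Player I's induced payoffs 3, 5, 7; outcome (B, Y), payoffs (7, 9).
If C leads: Player I's best replies are W→T, X→M, Y→M, Z→B; C's induced payoffs 6, 8, 3, 3; outcome (M, X), payoffs (5, 8).
C gets 8 moving first and 9 moving second, so C prefers to move second.

second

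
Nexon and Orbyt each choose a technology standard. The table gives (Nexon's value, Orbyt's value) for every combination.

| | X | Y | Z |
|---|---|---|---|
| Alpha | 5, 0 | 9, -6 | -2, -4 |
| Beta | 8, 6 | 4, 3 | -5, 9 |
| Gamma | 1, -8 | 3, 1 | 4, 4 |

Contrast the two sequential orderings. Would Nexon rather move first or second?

If Nexon leads: Orbyt's best replies are Alpha→X, Beta→Z, Gamma→Z; Nexon's induced payoffs 5, -5, 4; outcome (Alpha, X), payoffs (5, 0).
If Orbyt leads: Nexon's best replies are X→Beta, Y→Alpha, Z→Gamma; Orbyt's induced payoffs 6, -6, 4; outcome (Beta, X), payoffs (8, 6).
Nexon gets 5 moving first and 8 moving second, so Nexon prefers to move second.

second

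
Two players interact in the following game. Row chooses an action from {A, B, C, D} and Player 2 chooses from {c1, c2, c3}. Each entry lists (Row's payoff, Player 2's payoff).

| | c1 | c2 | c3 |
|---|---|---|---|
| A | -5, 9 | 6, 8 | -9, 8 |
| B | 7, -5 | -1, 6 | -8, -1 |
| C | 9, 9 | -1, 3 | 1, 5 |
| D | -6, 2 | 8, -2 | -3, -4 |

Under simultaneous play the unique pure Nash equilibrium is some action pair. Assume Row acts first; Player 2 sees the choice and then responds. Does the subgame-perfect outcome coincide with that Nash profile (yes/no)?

Backward induction with Row moving first.
- A: Player 2 compares 9, 8, 8 and picks c1; Row would get -5.
- B: Player 2 compares -5, 6, -1 and picks c2; Row would get -1.
- C: Player 2 compares 9, 3, 5 and picks c1; Row would get 9.
- D: Player 2 compares 2, -2, -4 and picks c1; Row would get -6.
Among -5, -1, 9, -6, the best is 9 at C. Subgame-perfect outcome: (C, c1) with payoffs (9, 9).
Now find the simultaneous Nash equilibrium.
Row's best replies: c1→C; c2→D; c3→C.
Player 2's best replies: A→c1; B→c2; C→c1; D→c1.
Only (C, c1) has each player best-responding; Nash payoffs (9, 9).
Sequential outcome (C, c1) coincides with the Nash profile (C, c1).

yes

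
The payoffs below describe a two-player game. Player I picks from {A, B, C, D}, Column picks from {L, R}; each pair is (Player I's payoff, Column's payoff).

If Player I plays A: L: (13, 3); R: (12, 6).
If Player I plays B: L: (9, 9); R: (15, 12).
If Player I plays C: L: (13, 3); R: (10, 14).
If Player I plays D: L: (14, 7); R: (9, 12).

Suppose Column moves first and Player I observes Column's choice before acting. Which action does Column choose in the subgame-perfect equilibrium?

R

Solve by backward induction (Column leads).
- L: BR = D, leader payoff 7.
- R: BR = B, leader payoff 12.
Among 7, 12, the best is 12 at R. Subgame-perfect outcome: (B, R) with payoffs (15, 12).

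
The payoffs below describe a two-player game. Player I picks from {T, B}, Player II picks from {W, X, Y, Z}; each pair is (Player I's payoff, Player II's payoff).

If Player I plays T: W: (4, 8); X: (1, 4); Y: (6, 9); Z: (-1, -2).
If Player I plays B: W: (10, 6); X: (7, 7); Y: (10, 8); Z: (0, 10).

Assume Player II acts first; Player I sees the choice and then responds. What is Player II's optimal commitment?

Z

Solve by backward induction (Player II leads).
- W: Player I compares 4, 10 and picks B; Player II would get 6.
- X: Player I compares 1, 7 and picks B; Player II would get 7.
- Y: Player I compares 6, 10 and picks B; Player II would get 8.
- Z: Player I compares -1, 0 and picks B; Player II would get 10.
Player II's induced payoffs are 6, 7, 8, 10, so Player II commits to Z. Subgame-perfect outcome: (B, Z) with payoffs (0, 10).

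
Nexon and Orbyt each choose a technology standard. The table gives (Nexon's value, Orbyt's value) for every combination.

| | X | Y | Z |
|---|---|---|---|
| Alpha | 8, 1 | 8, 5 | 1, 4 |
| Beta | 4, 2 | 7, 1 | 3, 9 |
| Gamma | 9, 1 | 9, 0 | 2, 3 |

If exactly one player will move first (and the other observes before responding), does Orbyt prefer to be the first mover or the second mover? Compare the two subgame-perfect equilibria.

If Nexon leads: Orbyt's best replies are Alpha→Y, Beta→Z, Gamma→Z; Nexon's induced payoffs 8, 3, 2; outcome (Alpha, Y), payoffs (8, 5).
If Orbyt leads: Nexon's best replies are X→Gamma, Y→Gamma, Z→Beta; Orbyt's induced payoffs 1, 0, 9; outcome (Beta, Z), payoffs (3, 9).
Orbyt gets 9 moving first and 5 moving second, so Orbyt prefers to move first.

first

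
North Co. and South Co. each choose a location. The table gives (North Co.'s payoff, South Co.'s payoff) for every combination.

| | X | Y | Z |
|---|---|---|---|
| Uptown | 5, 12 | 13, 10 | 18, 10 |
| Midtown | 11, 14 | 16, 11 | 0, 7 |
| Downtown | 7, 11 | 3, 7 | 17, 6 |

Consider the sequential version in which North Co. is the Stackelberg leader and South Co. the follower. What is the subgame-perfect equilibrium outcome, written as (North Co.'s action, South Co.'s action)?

(Midtown, X)

Work backward from South Co.'s decision.
- Uptown: BR = X, leader payoff 5.
- Midtown: BR = X, leader payoff 11.
- Downtown: BR = X, leader payoff 7.
Maximizing over 5, 11, 7, North Co. chooses Midtown. Subgame-perfect outcome: (Midtown, X) with payoffs (11, 14).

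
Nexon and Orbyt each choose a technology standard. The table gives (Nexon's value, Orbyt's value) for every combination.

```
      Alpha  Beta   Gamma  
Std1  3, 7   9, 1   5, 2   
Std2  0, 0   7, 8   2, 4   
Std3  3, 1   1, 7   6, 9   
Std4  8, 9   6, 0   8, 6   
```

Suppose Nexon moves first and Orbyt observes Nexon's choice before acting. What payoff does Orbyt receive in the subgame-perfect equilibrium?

Work backward from Orbyt's decision.
- Std1: Orbyt compares 7, 1, 2 and picks Alpha; Nexon would get 3.
- Std2: Orbyt compares 0, 8, 4 and picks Beta; Nexon would get 7.
- Std3: Orbyt compares 1, 7, 9 and picks Gamma; Nexon would get 6.
- Std4: Orbyt compares 9, 0, 6 and picks Alpha; Nexon would get 8.
Nexon's induced payoffs are 3, 7, 6, 8, so Nexon commits to Std4. Subgame-perfect outcome: (Std4, Alpha) with payoffs (8, 9).

9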